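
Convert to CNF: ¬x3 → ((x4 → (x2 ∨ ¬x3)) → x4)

¬x3 → ((x4 → (x2 ∨ ¬x3)) → x4)
≡ ¬¬x3 ∨ ((x4 → (x2 ∨ ¬x3)) → x4)   (eliminate →)
≡ ¬¬x3 ∨ ¬(x4 → (x2 ∨ ¬x3)) ∨ x4   (eliminate →)
≡ ¬¬x3 ∨ ¬(¬x4 ∨ x2 ∨ ¬x3) ∨ x4   (eliminate →)
≡ x3 ∨ ¬(¬x4 ∨ x2 ∨ ¬x3) ∨ x4   (double negation)
≡ x3 ∨ (¬¬x4 ∧ ¬x2 ∧ ¬¬x3) ∨ x4   (De Morgan)
≡ x3 ∨ (x4 ∧ ¬x2 ∧ ¬¬x3) ∨ x4   (double negation)
≡ x3 ∨ (x4 ∧ ¬x2 ∧ x3) ∨ x4   (double negation)
≡ (x3 ∨ x4 ∨ x4) ∧ (x3 ∨ ¬x2 ∨ x4) ∧ (x3 ∨ x3 ∨ x4)   (distribute ∨ over ∧)
≡ x3 ∨ x4   (simplify)

x3 ∨ x4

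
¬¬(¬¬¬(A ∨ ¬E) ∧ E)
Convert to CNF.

¬A ∧ E

¬¬(¬¬¬(A ∨ ¬E) ∧ E)
≡ ¬¬¬(A ∨ ¬E) ∧ E   [double negation]
≡ ¬(A ∨ ¬E) ∧ E   [double negation]
≡ ¬A ∧ ¬¬E ∧ E   [De Morgan]
≡ ¬A ∧ E ∧ E   [double negation]
≡ ¬A ∧ E   [simplify]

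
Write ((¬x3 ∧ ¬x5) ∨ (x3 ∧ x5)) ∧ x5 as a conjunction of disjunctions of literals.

((¬x3 ∧ ¬x5) ∨ (x3 ∧ x5)) ∧ x5
= (¬x3 ∨ x3) ∧ (¬x3 ∨ x5) ∧ (¬x5 ∨ x3) ∧ (¬x5 ∨ x5) ∧ x5   (distribute ∨ over ∧)
= (¬x5 ∨ x3) ∧ x5   (simplify)

(¬x5 ∨ x3) ∧ x5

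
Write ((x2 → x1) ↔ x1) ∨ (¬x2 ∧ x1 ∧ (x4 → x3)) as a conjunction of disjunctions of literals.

x2 ∨ x1

((x2 → x1) ↔ x1) ∨ (¬x2 ∧ x1 ∧ (x4 → x3))
≡ (((x2 → x1) → x1) ∧ (x1 → (x2 → x1))) ∨ (¬x2 ∧ x1 ∧ (x4 → x3))
≡ ((¬(x2 → x1) ∨ x1) ∧ (x1 → (x2 → x1))) ∨ (¬x2 ∧ x1 ∧ (x4 → x3))
≡ ((¬(¬x2 ∨ x1) ∨ x1) ∧ (x1 → (x2 → x1))) ∨ (¬x2 ∧ x1 ∧ (x4 → x3))
≡ ((¬(¬x2 ∨ x1) ∨ x1) ∧ (¬x1 ∨ (x2 → x1))) ∨ (¬x2 ∧ x1 ∧ (x4 → x3))
≡ ((¬(¬x2 ∨ x1) ∨ x1) ∧ (¬x1 ∨ ¬x2 ∨ x1)) ∨ (¬x2 ∧ x1 ∧ (x4 → x3))
≡ ((¬(¬x2 ∨ x1) ∨ x1) ∧ (¬x1 ∨ ¬x2 ∨ x1)) ∨ (¬x2 ∧ x1 ∧ (¬x4 ∨ x3))
≡ (((¬¬x2 ∧ ¬x1) ∨ x1) ∧ (¬x1 ∨ ¬x2 ∨ x1)) ∨ (¬x2 ∧ x1 ∧ (¬x4 ∨ x3))
≡ (((x2 ∧ ¬x1) ∨ x1) ∧ (¬x1 ∨ ¬x2 ∨ x1)) ∨ (¬x2 ∧ x1 ∧ (¬x4 ∨ x3))
≡ (x2 ∨ x1 ∨ ¬x2) ∧ (x2 ∨ x1 ∨ x1) ∧ (x2 ∨ x1 ∨ ¬x4 ∨ x3) ∧ (¬x1 ∨ x1 ∨ ¬x2) ∧ (¬x1 ∨ x1 ∨ x1) ∧ (¬x1 ∨ x1 ∨ ¬x4 ∨ x3) ∧ (¬x1 ∨ ¬x2 ∨ x1 ∨ ¬x2) ∧ (¬x1 ∨ ¬x2 ∨ x1 ∨ x1) ∧ (¬x1 ∨ ¬x2 ∨ x1 ∨ ¬x4 ∨ x3)
≡ x2 ∨ x1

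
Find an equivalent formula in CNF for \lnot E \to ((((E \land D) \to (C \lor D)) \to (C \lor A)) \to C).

E \lor \lnot A \lor C

\lnot E \to ((((E \land D) \to (C \lor D)) \to (C \lor A)) \to C)
≡ \lnot \lnot E \lor ((((E \land D) \to (C \lor D)) \to (C \lor A)) \to C)   — eliminate \to
≡ \lnot \lnot E \lor \lnot (((E \land D) \to (C \lor D)) \to (C \lor A)) \lor C   — eliminate \to
≡ \lnot \lnot E \lor \lnot (\lnot ((E \land D) \to (C \lor D)) \lor C \lor A) \lor C   — eliminate \to
≡ \lnot \lnot E \lor \lnot (\lnot (\lnot (E \land D) \lor C \lor D) \lor C \lor A) \lor C   — eliminate \to
≡ E \lor \lnot (\lnot (\lnot (E \land D) \lor C \lor D) \lor C \lor A) \lor C   — double negation
≡ E \lor (\lnot \lnot (\lnot (E \land D) \lor C \lor D) \land \lnot C \land \lnot A) \lor C   — De Morgan
≡ E \lor ((\lnot (E \land D) \lor C \lor D) \land \lnot C \land \lnot A) \lor C   — double negation
≡ E \lor ((\lnot E \lor \lnot D \lor C \lor D) \land \lnot C \land \lnot A) \lor C   — De Morgan
≡ (E \lor \lnot E \lor \lnot D \lor C \lor D \lor C) \land (E \lor \lnot C \lor C) \land (E \lor \lnot A \lor C)   — distribute \lor over \land
≡ E \lor \lnot A \lor C   — simplify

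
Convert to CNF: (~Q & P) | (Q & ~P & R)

(~Q | ~P) & (~Q | R) & (P | Q) & (P | R)

(~Q & P) | (Q & ~P & R)
≡ (~Q | Q) & (~Q | ~P) & (~Q | R) & (P | Q) & (P | ~P) & (P | R)   [distribute | over &]
≡ (~Q | ~P) & (~Q | R) & (P | Q) & (P | R)   [simplify]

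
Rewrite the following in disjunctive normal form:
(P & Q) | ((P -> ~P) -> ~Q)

(P & Q) | ((P -> ~P) -> ~Q)
= (P & Q) | ~(P -> ~P) | ~Q   — eliminate ->
= (P & Q) | ~(~P | ~P) | ~Q   — eliminate ->
= (P & Q) | (~~P & ~~P) | ~Q   — De Morgan
= (P & Q) | (P & ~~P) | ~Q   — double negation
= (P & Q) | (P & P) | ~Q   — double negation
= P | ~Q   — simplify

P | ~Q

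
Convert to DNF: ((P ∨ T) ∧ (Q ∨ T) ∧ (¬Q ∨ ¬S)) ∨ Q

((P ∨ T) ∧ (Q ∨ T) ∧ (¬Q ∨ ¬S)) ∨ Q
≡ (P ∧ Q ∧ ¬Q) ∨ (P ∧ Q ∧ ¬S) ∨ (P ∧ T ∧ ¬Q) ∨ (P ∧ T ∧ ¬S) ∨ (T ∧ Q ∧ ¬Q) ∨ (T ∧ Q ∧ ¬S) ∨ (T ∧ T ∧ ¬Q) ∨ (T ∧ T ∧ ¬S) ∨ Q   — distribute ∧ over ∨
≡ (T ∧ ¬Q) ∨ (T ∧ ¬S) ∨ Q   — simplify

(T ∧ ¬Q) ∨ (T ∧ ¬S) ∨ Q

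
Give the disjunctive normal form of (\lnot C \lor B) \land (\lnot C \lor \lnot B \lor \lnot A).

\lnot C \lor (B \land \lnot A)

(\lnot C \lor B) \land (\lnot C \lor \lnot B \lor \lnot A)
≡ (\lnot C \land \lnot C) \lor (\lnot C \land \lnot B) \lor (\lnot C \land \lnot A) \lor (B \land \lnot C) \lor (B \land \lnot B) \lor (B \land \lnot A)   [distribute \land over \lor]
≡ \lnot C \lor (B \land \lnot A)   [simplify]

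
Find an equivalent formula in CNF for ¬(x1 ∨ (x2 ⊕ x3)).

¬x1 ∧ (¬x2 ∨ x3) ∧ (¬x3 ∨ x2)

¬(x1 ∨ (x2 ⊕ x3))
≡ ¬(x1 ∨ ((x2 ∨ x3) ∧ ¬(x2 ∧ x3)))   — expand ⊕
≡ ¬x1 ∧ ¬((x2 ∨ x3) ∧ ¬(x2 ∧ x3))   — De Morgan
≡ ¬x1 ∧ (¬(x2 ∨ x3) ∨ ¬¬(x2 ∧ x3))   — De Morgan
≡ ¬x1 ∧ ((¬x2 ∧ ¬x3) ∨ ¬¬(x2 ∧ x3))   — De Morgan
≡ ¬x1 ∧ ((¬x2 ∧ ¬x3) ∨ (x2 ∧ x3))   — double negation
≡ ¬x1 ∧ (¬x2 ∨ x2) ∧ (¬x2 ∨ x3) ∧ (¬x3 ∨ x2) ∧ (¬x3 ∨ x3)   — distribute ∨ over ∧
≡ ¬x1 ∧ (¬x2 ∨ x3) ∧ (¬x3 ∨ x2)   — simplify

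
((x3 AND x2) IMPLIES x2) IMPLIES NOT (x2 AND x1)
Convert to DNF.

((x3 AND x2) IMPLIES x2) IMPLIES NOT (x2 AND x1)
= NOT ((x3 AND x2) IMPLIES x2) OR NOT (x2 AND x1)   [eliminate IMPLIES]
= NOT (NOT (x3 AND x2) OR x2) OR NOT (x2 AND x1)   [eliminate IMPLIES]
= (NOT NOT (x3 AND x2) AND NOT x2) OR NOT (x2 AND x1)   [De Morgan]
= (x3 AND x2 AND NOT x2) OR NOT (x2 AND x1)   [double negation]
= (x3 AND x2 AND NOT x2) OR NOT x2 OR NOT x1   [De Morgan]
= NOT x2 OR NOT x1   [simplify]

NOT x2 OR NOT x1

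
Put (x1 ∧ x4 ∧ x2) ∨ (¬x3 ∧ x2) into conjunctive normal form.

(x1 ∧ x4 ∧ x2) ∨ (¬x3 ∧ x2)
≡ (x1 ∨ ¬x3) ∧ (x1 ∨ x2) ∧ (x4 ∨ ¬x3) ∧ (x4 ∨ x2) ∧ (x2 ∨ ¬x3) ∧ (x2 ∨ x2)   [distribute ∨ over ∧]
≡ (x1 ∨ ¬x3) ∧ (x4 ∨ ¬x3) ∧ x2   [simplify]

(x1 ∨ ¬x3) ∧ (x4 ∨ ¬x3) ∧ x2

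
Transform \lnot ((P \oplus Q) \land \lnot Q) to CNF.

\lnot ((P \oplus Q) \land \lnot Q)
⇔ \lnot ((P \lor Q) \land \lnot (P \land Q) \land \lnot Q)   (expand \oplus)
⇔ \lnot (P \lor Q) \lor \lnot \lnot (P \land Q) \lor \lnot \lnot Q   (De Morgan)
⇔ (\lnot P \land \lnot Q) \lor \lnot \lnot (P \land Q) \lor \lnot \lnot Q   (De Morgan)
⇔ (\lnot P \land \lnot Q) \lor (P \land Q) \lor \lnot \lnot Q   (double negation)
⇔ (\lnot P \land \lnot Q) \lor (P \land Q) \lor Q   (double negation)
⇔ (\lnot P \lor P \lor Q) \land (\lnot P \lor Q \lor Q) \land (\lnot Q \lor P \lor Q) \land (\lnot Q \lor Q \lor Q)   (distribute \lor over \land)
⇔ \lnot P \lor Q   (simplify)

\lnot P \lor Q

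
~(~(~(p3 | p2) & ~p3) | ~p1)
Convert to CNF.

~(~(~(p3 | p2) & ~p3) | ~p1)
= ~~(~(p3 | p2) & ~p3) & ~~p1
= ~(p3 | p2) & ~p3 & ~~p1
= ~p3 & ~p2 & ~p3 & ~~p1
= ~p3 & ~p2 & ~p3 & p1
= ~p3 & ~p2 & p1

~p3 & ~p2 & p1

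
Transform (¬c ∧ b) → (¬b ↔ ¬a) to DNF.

(¬c ∧ b) → (¬b ↔ ¬a)
≡ ¬(¬c ∧ b) ∨ (¬b ↔ ¬a)   — eliminate →
≡ ¬(¬c ∧ b) ∨ ((¬b → ¬a) ∧ (¬a → ¬b))   — eliminate ↔
≡ ¬(¬c ∧ b) ∨ ((¬¬b ∨ ¬a) ∧ (¬a → ¬b))   — eliminate →
≡ ¬(¬c ∧ b) ∨ ((¬¬b ∨ ¬a) ∧ (¬¬a ∨ ¬b))   — eliminate →
≡ ¬¬c ∨ ¬b ∨ ((¬¬b ∨ ¬a) ∧ (¬¬a ∨ ¬b))   — De Morgan
≡ c ∨ ¬b ∨ ((¬¬b ∨ ¬a) ∧ (¬¬a ∨ ¬b))   — double negation
≡ c ∨ ¬b ∨ ((b ∨ ¬a) ∧ (¬¬a ∨ ¬b))   — double negation
≡ c ∨ ¬b ∨ ((b ∨ ¬a) ∧ (a ∨ ¬b))   — double negation
≡ c ∨ ¬b ∨ (b ∧ a) ∨ (b ∧ ¬b) ∨ (¬a ∧ a) ∨ (¬a ∧ ¬b)   — distribute ∧ over ∨
≡ c ∨ ¬b ∨ (b ∧ a)   — simplify

c ∨ ¬b ∨ (b ∧ a)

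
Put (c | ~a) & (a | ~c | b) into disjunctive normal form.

(c | ~a) & (a | ~c | b)
≡ (c & a) | (c & ~c) | (c & b) | (~a & a) | (~a & ~c) | (~a & b)   — distribute & over |
≡ (c & a) | (c & b) | (~a & ~c) | (~a & b)   — simplify

(c & a) | (c & b) | (~a & ~c) | (~a & b)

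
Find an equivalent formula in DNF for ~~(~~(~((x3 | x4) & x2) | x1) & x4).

~~(~~(~((x3 | x4) & x2) | x1) & x4)
= ~~(~((x3 | x4) & x2) | x1) & x4   (double negation)
= (~((x3 | x4) & x2) | x1) & x4   (double negation)
= (~(x3 | x4) | ~x2 | x1) & x4   (De Morgan)
= ((~x3 & ~x4) | ~x2 | x1) & x4   (De Morgan)
= (~x3 & ~x4 & x4) | (~x2 & x4) | (x1 & x4)   (distribute & over |)
= (~x2 & x4) | (x1 & x4)   (simplify)

(~x2 & x4) | (x1 & x4)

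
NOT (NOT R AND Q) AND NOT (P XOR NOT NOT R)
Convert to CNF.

(R OR NOT Q) AND (NOT P OR R) AND (NOT R OR P)

NOT (NOT R AND Q) AND NOT (P XOR NOT NOT R)
≡ NOT (NOT R AND Q) AND NOT ((P OR NOT NOT R) AND NOT (P AND NOT NOT R))   — expand XOR
≡ (NOT NOT R OR NOT Q) AND NOT ((P OR NOT NOT R) AND NOT (P AND NOT NOT R))   — De Morgan
≡ (R OR NOT Q) AND NOT ((P OR NOT NOT R) AND NOT (P AND NOT NOT R))   — double negation
≡ (R OR NOT Q) AND (NOT (P OR NOT NOT R) OR NOT NOT (P AND NOT NOT R))   — De Morgan
≡ (R OR NOT Q) AND ((NOT P AND NOT NOT NOT R) OR NOT NOT (P AND NOT NOT R))   — De Morgan
≡ (R OR NOT Q) AND ((NOT P AND NOT R) OR NOT NOT (P AND NOT NOT R))   — double negation
≡ (R OR NOT Q) AND ((NOT P AND NOT R) OR (P AND NOT NOT R))   — double negation
≡ (R OR NOT Q) AND ((NOT P AND NOT R) OR (P AND R))   — double negation
≡ (R OR NOT Q) AND (NOT P OR P) AND (NOT P OR R) AND (NOT R OR P) AND (NOT R OR R)   — distribute OR over AND
≡ (R OR NOT Q) AND (NOT P OR R) AND (NOT R OR P)   — simplify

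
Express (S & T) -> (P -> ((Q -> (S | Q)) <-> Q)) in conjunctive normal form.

(S & T) -> (P -> ((Q -> (S | Q)) <-> Q))
≡ ~(S & T) | (P -> ((Q -> (S | Q)) <-> Q))   [eliminate ->]
≡ ~(S & T) | ~P | ((Q -> (S | Q)) <-> Q)   [eliminate ->]
≡ ~(S & T) | ~P | (((Q -> (S | Q)) -> Q) & (Q -> (Q -> (S | Q))))   [eliminate <->]
≡ ~(S & T) | ~P | ((~(Q -> (S | Q)) | Q) & (Q -> (Q -> (S | Q))))   [eliminate ->]
≡ ~(S & T) | ~P | ((~(~Q | S | Q) | Q) & (Q -> (Q -> (S | Q))))   [eliminate ->]
≡ ~(S & T) | ~P | ((~(~Q | S | Q) | Q) & (~Q | (Q -> (S | Q))))   [eliminate ->]
≡ ~(S & T) | ~P | ((~(~Q | S | Q) | Q) & (~Q | ~Q | S | Q))   [eliminate ->]
≡ ~S | ~T | ~P | ((~(~Q | S | Q) | Q) & (~Q | ~Q | S | Q))   [De Morgan]
≡ ~S | ~T | ~P | (((~~Q & ~S & ~Q) | Q) & (~Q | ~Q | S | Q))   [De Morgan]
≡ ~S | ~T | ~P | (((Q & ~S & ~Q) | Q) & (~Q | ~Q | S | Q))   [double negation]
≡ (~S | ~T | ~P | Q | Q) & (~S | ~T | ~P | ~S | Q) & (~S | ~T | ~P | ~Q | Q) & (~S | ~T | ~P | ~Q | ~Q | S | Q)   [distribute | over &]
≡ ~S | ~T | ~P | Q   [simplify]

~S | ~T | ~P | Q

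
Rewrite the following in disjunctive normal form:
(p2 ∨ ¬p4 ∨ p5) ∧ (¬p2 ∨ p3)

(p2 ∧ p3) ∨ (¬p4 ∧ ¬p2) ∨ (¬p4 ∧ p3) ∨ (p5 ∧ ¬p2) ∨ (p5 ∧ p3)

(p2 ∨ ¬p4 ∨ p5) ∧ (¬p2 ∨ p3)
≡ (p2 ∧ ¬p2) ∨ (p2 ∧ p3) ∨ (¬p4 ∧ ¬p2) ∨ (¬p4 ∧ p3) ∨ (p5 ∧ ¬p2) ∨ (p5 ∧ p3)
≡ (p2 ∧ p3) ∨ (¬p4 ∧ ¬p2) ∨ (¬p4 ∧ p3) ∨ (p5 ∧ ¬p2) ∨ (p5 ∧ p3)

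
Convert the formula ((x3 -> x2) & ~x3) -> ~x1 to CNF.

x3 | ~x1

((x3 -> x2) & ~x3) -> ~x1
⇔ ~((x3 -> x2) & ~x3) | ~x1
⇔ ~((~x3 | x2) & ~x3) | ~x1
⇔ ~(~x3 | x2) | ~~x3 | ~x1
⇔ (~~x3 & ~x2) | ~~x3 | ~x1
⇔ (x3 & ~x2) | ~~x3 | ~x1
⇔ (x3 & ~x2) | x3 | ~x1
⇔ (x3 | x3 | ~x1) & (~x2 | x3 | ~x1)
⇔ x3 | ~x1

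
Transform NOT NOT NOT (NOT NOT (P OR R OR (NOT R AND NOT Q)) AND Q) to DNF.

NOT NOT NOT (NOT NOT (P OR R OR (NOT R AND NOT Q)) AND Q)
⇔ NOT (NOT NOT (P OR R OR (NOT R AND NOT Q)) AND Q)   (double negation)
⇔ NOT NOT NOT (P OR R OR (NOT R AND NOT Q)) OR NOT Q   (De Morgan)
⇔ NOT (P OR R OR (NOT R AND NOT Q)) OR NOT Q   (double negation)
⇔ (NOT P AND NOT R AND NOT (NOT R AND NOT Q)) OR NOT Q   (De Morgan)
⇔ (NOT P AND NOT R AND (NOT NOT R OR NOT NOT Q)) OR NOT Q   (De Morgan)
⇔ (NOT P AND NOT R AND (R OR NOT NOT Q)) OR NOT Q   (double negation)
⇔ (NOT P AND NOT R AND (R OR Q)) OR NOT Q   (double negation)
⇔ (NOT P AND NOT R AND R) OR (NOT P AND NOT R AND Q) OR NOT Q   (distribute AND over OR)
⇔ (NOT P AND NOT R AND Q) OR NOT Q   (simplify)

(NOT P AND NOT R AND Q) OR NOT Q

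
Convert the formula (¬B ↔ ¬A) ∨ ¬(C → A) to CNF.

(¬B ↔ ¬A) ∨ ¬(C → A)
≡ (¬B → ¬A) ∧ (¬A → ¬B) ∨ ¬(C → A)   [eliminate ↔]
≡ (¬¬B ∨ ¬A) ∧ (¬A → ¬B) ∨ ¬(C → A)   [eliminate →]
≡ (¬¬B ∨ ¬A) ∧ (¬¬A ∨ ¬B) ∨ ¬(C → A)   [eliminate →]
≡ (¬¬B ∨ ¬A) ∧ (¬¬A ∨ ¬B) ∨ ¬(¬C ∨ A)   [eliminate →]
≡ (B ∨ ¬A) ∧ (¬¬A ∨ ¬B) ∨ ¬(¬C ∨ A)   [double negation]
≡ (B ∨ ¬A) ∧ (A ∨ ¬B) ∨ ¬(¬C ∨ A)   [double negation]
≡ (B ∨ ¬A) ∧ (A ∨ ¬B) ∨ ¬¬C ∧ ¬A   [De Morgan]
≡ (B ∨ ¬A) ∧ (A ∨ ¬B) ∨ C ∧ ¬A   [double negation]
≡ (B ∨ ¬A ∨ C) ∧ (B ∨ ¬A ∨ ¬A) ∧ (A ∨ ¬B ∨ C) ∧ (A ∨ ¬B ∨ ¬A)   [distribute ∨ over ∧]
≡ (B ∨ ¬A) ∧ (A ∨ ¬B ∨ C)   [simplify]

(B ∨ ¬A) ∧ (A ∨ ¬B ∨ C)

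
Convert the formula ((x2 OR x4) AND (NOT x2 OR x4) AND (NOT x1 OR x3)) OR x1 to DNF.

(x4 AND NOT x1) OR (x4 AND x3) OR x1

((x2 OR x4) AND (NOT x2 OR x4) AND (NOT x1 OR x3)) OR x1
≡ (x2 AND NOT x2 AND NOT x1) OR (x2 AND NOT x2 AND x3) OR (x2 AND x4 AND NOT x1) OR (x2 AND x4 AND x3) OR (x4 AND NOT x2 AND NOT x1) OR (x4 AND NOT x2 AND x3) OR (x4 AND x4 AND NOT x1) OR (x4 AND x4 AND x3) OR x1   (distribute AND over OR)
≡ (x4 AND NOT x1) OR (x4 AND x3) OR x1   (simplify)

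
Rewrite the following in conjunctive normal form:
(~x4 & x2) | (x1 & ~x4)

~x4 & (x2 | x1)

(~x4 & x2) | (x1 & ~x4)
≡ (~x4 | x1) & (~x4 | ~x4) & (x2 | x1) & (x2 | ~x4)   [distribute | over &]
≡ ~x4 & (x2 | x1)   [simplify]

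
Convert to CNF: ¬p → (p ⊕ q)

p ∨ q

¬p → (p ⊕ q)
⇔ ¬¬p ∨ (p ⊕ q)   [eliminate →]
⇔ ¬¬p ∨ ((p ∨ q) ∧ ¬(p ∧ q))   [expand ⊕]
⇔ p ∨ ((p ∨ q) ∧ ¬(p ∧ q))   [double negation]
⇔ p ∨ ((p ∨ q) ∧ (¬p ∨ ¬q))   [De Morgan]
⇔ (p ∨ p ∨ q) ∧ (p ∨ ¬p ∨ ¬q)   [distribute ∨ over ∧]
⇔ p ∨ q   [simplify]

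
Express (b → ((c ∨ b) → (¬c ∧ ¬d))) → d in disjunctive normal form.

(b → ((c ∨ b) → (¬c ∧ ¬d))) → d
⇔ ¬(b → ((c ∨ b) → (¬c ∧ ¬d))) ∨ d   [eliminate →]
⇔ ¬(¬b ∨ ((c ∨ b) → (¬c ∧ ¬d))) ∨ d   [eliminate →]
⇔ ¬(¬b ∨ ¬(c ∨ b) ∨ (¬c ∧ ¬d)) ∨ d   [eliminate →]
⇔ (¬¬b ∧ ¬¬(c ∨ b) ∧ ¬(¬c ∧ ¬d)) ∨ d   [De Morgan]
⇔ (b ∧ ¬¬(c ∨ b) ∧ ¬(¬c ∧ ¬d)) ∨ d   [double negation]
⇔ (b ∧ (c ∨ b) ∧ ¬(¬c ∧ ¬d)) ∨ d   [double negation]
⇔ (b ∧ (c ∨ b) ∧ (¬¬c ∨ ¬¬d)) ∨ d   [De Morgan]
⇔ (b ∧ (c ∨ b) ∧ (c ∨ ¬¬d)) ∨ d   [double negation]
⇔ (b ∧ (c ∨ b) ∧ (c ∨ d)) ∨ d   [double negation]
⇔ (b ∧ c ∧ c) ∨ (b ∧ c ∧ d) ∨ (b ∧ b ∧ c) ∨ (b ∧ b ∧ d) ∨ d   [distribute ∧ over ∨]
⇔ (b ∧ c) ∨ d   [simplify]

(b ∧ c) ∨ d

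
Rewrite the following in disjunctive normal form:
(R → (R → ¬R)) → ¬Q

R ∨ ¬Q

(R → (R → ¬R)) → ¬Q
≡ ¬(R → (R → ¬R)) ∨ ¬Q   [eliminate →]
≡ ¬(¬R ∨ (R → ¬R)) ∨ ¬Q   [eliminate →]
≡ ¬(¬R ∨ ¬R ∨ ¬R) ∨ ¬Q   [eliminate →]
≡ (¬¬R ∧ ¬¬R ∧ ¬¬R) ∨ ¬Q   [De Morgan]
≡ (R ∧ ¬¬R ∧ ¬¬R) ∨ ¬Q   [double negation]
≡ (R ∧ R ∧ ¬¬R) ∨ ¬Q   [double negation]
≡ (R ∧ R ∧ R) ∨ ¬Q   [double negation]
≡ R ∨ ¬Q   [simplify]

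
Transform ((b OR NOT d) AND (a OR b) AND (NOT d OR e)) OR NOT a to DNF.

((b OR NOT d) AND (a OR b) AND (NOT d OR e)) OR NOT a
= (b AND a AND NOT d) OR (b AND a AND e) OR (b AND b AND NOT d) OR (b AND b AND e) OR (NOT d AND a AND NOT d) OR (NOT d AND a AND e) OR (NOT d AND b AND NOT d) OR (NOT d AND b AND e) OR NOT a
= (b AND NOT d) OR (b AND e) OR (NOT d AND a) OR NOT a

(b AND NOT d) OR (b AND e) OR (NOT d AND a) OR NOT a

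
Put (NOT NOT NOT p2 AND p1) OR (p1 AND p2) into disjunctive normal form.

(NOT NOT NOT p2 AND p1) OR (p1 AND p2)
≡ (NOT p2 AND p1) OR (p1 AND p2)   [double negation]

(NOT p2 AND p1) OR (p1 AND p2)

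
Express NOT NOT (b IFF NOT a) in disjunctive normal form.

(NOT b AND a) OR (NOT a AND b)

NOT NOT (b IFF NOT a)
⇔ NOT NOT ((b IMPLIES NOT a) AND (NOT a IMPLIES b))   [eliminate IFF]
⇔ NOT NOT ((NOT b OR NOT a) AND (NOT a IMPLIES b))   [eliminate IMPLIES]
⇔ NOT NOT ((NOT b OR NOT a) AND (NOT NOT a OR b))   [eliminate IMPLIES]
⇔ (NOT b OR NOT a) AND (NOT NOT a OR b)   [double negation]
⇔ (NOT b OR NOT a) AND (a OR b)   [double negation]
⇔ (NOT b AND a) OR (NOT b AND b) OR (NOT a AND a) OR (NOT a AND b)   [distribute AND over OR]
⇔ (NOT b AND a) OR (NOT a AND b)   [simplify]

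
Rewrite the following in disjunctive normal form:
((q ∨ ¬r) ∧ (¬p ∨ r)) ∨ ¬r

((q ∨ ¬r) ∧ (¬p ∨ r)) ∨ ¬r
≡ (q ∧ ¬p) ∨ (q ∧ r) ∨ (¬r ∧ ¬p) ∨ (¬r ∧ r) ∨ ¬r   — distribute ∧ over ∨
≡ (q ∧ ¬p) ∨ (q ∧ r) ∨ ¬r   — simplify

(q ∧ ¬p) ∨ (q ∧ r) ∨ ¬r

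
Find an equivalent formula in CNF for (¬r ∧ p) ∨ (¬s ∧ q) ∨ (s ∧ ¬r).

(¬r ∨ ¬s) ∧ (¬r ∨ q) ∧ (p ∨ q ∨ s)

(¬r ∧ p) ∨ (¬s ∧ q) ∨ (s ∧ ¬r)
⇔ (¬r ∨ ¬s ∨ s) ∧ (¬r ∨ ¬s ∨ ¬r) ∧ (¬r ∨ q ∨ s) ∧ (¬r ∨ q ∨ ¬r) ∧ (p ∨ ¬s ∨ s) ∧ (p ∨ ¬s ∨ ¬r) ∧ (p ∨ q ∨ s) ∧ (p ∨ q ∨ ¬r)   [distribute ∨ over ∧]
⇔ (¬r ∨ ¬s) ∧ (¬r ∨ q) ∧ (p ∨ q ∨ s)   [simplify]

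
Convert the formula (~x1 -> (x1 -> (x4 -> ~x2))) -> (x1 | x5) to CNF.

(~x1 -> (x1 -> (x4 -> ~x2))) -> (x1 | x5)
≡ ~(~x1 -> (x1 -> (x4 -> ~x2))) | x1 | x5   [eliminate ->]
≡ ~(~~x1 | (x1 -> (x4 -> ~x2))) | x1 | x5   [eliminate ->]
≡ ~(~~x1 | ~x1 | (x4 -> ~x2)) | x1 | x5   [eliminate ->]
≡ ~(~~x1 | ~x1 | ~x4 | ~x2) | x1 | x5   [eliminate ->]
≡ (~~~x1 & ~~x1 & ~~x4 & ~~x2) | x1 | x5   [De Morgan]
≡ (~x1 & ~~x1 & ~~x4 & ~~x2) | x1 | x5   [double negation]
≡ (~x1 & x1 & ~~x4 & ~~x2) | x1 | x5   [double negation]
≡ (~x1 & x1 & x4 & ~~x2) | x1 | x5   [double negation]
≡ (~x1 & x1 & x4 & x2) | x1 | x5   [double negation]
≡ (~x1 | x1 | x5) & (x1 | x1 | x5) & (x4 | x1 | x5) & (x2 | x1 | x5)   [distribute | over &]
≡ x1 | x5   [simplify]

x1 | x5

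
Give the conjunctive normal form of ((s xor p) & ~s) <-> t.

(~p | s | t) & (~t | s | p) & (~t | ~s)

((s xor p) & ~s) <-> t
⇔ (((s xor p) & ~s) -> t) & (t -> ((s xor p) & ~s))   (eliminate <->)
⇔ (~((s xor p) & ~s) | t) & (t -> ((s xor p) & ~s))   (eliminate ->)
⇔ (~((s | p) & ~(s & p) & ~s) | t) & (t -> ((s xor p) & ~s))   (expand xor)
⇔ (~((s | p) & ~(s & p) & ~s) | t) & (~t | ((s xor p) & ~s))   (eliminate ->)
⇔ (~((s | p) & ~(s & p) & ~s) | t) & (~t | ((s | p) & ~(s & p) & ~s))   (expand xor)
⇔ (~(s | p) | ~~(s & p) | ~~s | t) & (~t | ((s | p) & ~(s & p) & ~s))   (De Morgan)
⇔ ((~s & ~p) | ~~(s & p) | ~~s | t) & (~t | ((s | p) & ~(s & p) & ~s))   (De Morgan)
⇔ ((~s & ~p) | (s & p) | ~~s | t) & (~t | ((s | p) & ~(s & p) & ~s))   (double negation)
⇔ ((~s & ~p) | (s & p) | s | t) & (~t | ((s | p) & ~(s & p) & ~s))   (double negation)
⇔ ((~s & ~p) | (s & p) | s | t) & (~t | ((s | p) & (~s | ~p) & ~s))   (De Morgan)
⇔ (~s | s | s | t) & (~s | p | s | t) & (~p | s | s | t) & (~p | p | s | t) & (~t | s | p) & (~t | ~s | ~p) & (~t | ~s)   (distribute | over &)
⇔ (~p | s | t) & (~t | s | p) & (~t | ~s)   (simplify)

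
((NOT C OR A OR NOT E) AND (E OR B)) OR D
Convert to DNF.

(NOT C AND E) OR (NOT C AND B) OR (A AND E) OR (A AND B) OR (NOT E AND B) OR D

((NOT C OR A OR NOT E) AND (E OR B)) OR D
≡ (NOT C AND E) OR (NOT C AND B) OR (A AND E) OR (A AND B) OR (NOT E AND E) OR (NOT E AND B) OR D   — distribute AND over OR
≡ (NOT C AND E) OR (NOT C AND B) OR (A AND E) OR (A AND B) OR (NOT E AND B) OR D   — simplify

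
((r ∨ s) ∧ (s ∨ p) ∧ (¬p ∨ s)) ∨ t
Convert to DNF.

((r ∨ s) ∧ (s ∨ p) ∧ (¬p ∨ s)) ∨ t
≡ (r ∧ s ∧ ¬p) ∨ (r ∧ s ∧ s) ∨ (r ∧ p ∧ ¬p) ∨ (r ∧ p ∧ s) ∨ (s ∧ s ∧ ¬p) ∨ (s ∧ s ∧ s) ∨ (s ∧ p ∧ ¬p) ∨ (s ∧ p ∧ s) ∨ t   [distribute ∧ over ∨]
≡ s ∨ t   [simplify]

s ∨ t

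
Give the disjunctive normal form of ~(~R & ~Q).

R | Q

~(~R & ~Q)
≡ ~~R | ~~Q   [De Morgan]
≡ R | ~~Q   [double negation]
≡ R | Q   [double negation]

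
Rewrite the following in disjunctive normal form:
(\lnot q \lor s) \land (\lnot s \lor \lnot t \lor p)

(\lnot q \lor s) \land (\lnot s \lor \lnot t \lor p)
= (\lnot q \land \lnot s) \lor (\lnot q \land \lnot t) \lor (\lnot q \land p) \lor (s \land \lnot s) \lor (s \land \lnot t) \lor (s \land p)   [distribute \land over \lor]
= (\lnot q \land \lnot s) \lor (\lnot q \land \lnot t) \lor (\lnot q \land p) \lor (s \land \lnot t) \lor (s \land p)   [simplify]

(\lnot q \land \lnot s) \lor (\lnot q \land \lnot t) \lor (\lnot q \land p) \lor (s \land \lnot t) \lor (s \land p)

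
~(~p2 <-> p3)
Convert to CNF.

(~p2 | p3) & (~p3 | p2)

~(~p2 <-> p3)
≡ ~((~p2 -> p3) & (p3 -> ~p2))   (eliminate <->)
≡ ~((~~p2 | p3) & (p3 -> ~p2))   (eliminate ->)
≡ ~((~~p2 | p3) & (~p3 | ~p2))   (eliminate ->)
≡ ~(~~p2 | p3) | ~(~p3 | ~p2)   (De Morgan)
≡ (~~~p2 & ~p3) | ~(~p3 | ~p2)   (De Morgan)
≡ (~p2 & ~p3) | ~(~p3 | ~p2)   (double negation)
≡ (~p2 & ~p3) | (~~p3 & ~~p2)   (De Morgan)
≡ (~p2 & ~p3) | (p3 & ~~p2)   (double negation)
≡ (~p2 & ~p3) | (p3 & p2)   (double negation)
≡ (~p2 | p3) & (~p2 | p2) & (~p3 | p3) & (~p3 | p2)   (distribute | over &)
≡ (~p2 | p3) & (~p3 | p2)   (simplify)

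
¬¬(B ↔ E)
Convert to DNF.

¬¬(B ↔ E)
= ¬¬((B → E) ∧ (E → B))   (eliminate ↔)
= ¬¬((¬B ∨ E) ∧ (E → B))   (eliminate →)
= ¬¬((¬B ∨ E) ∧ (¬E ∨ B))   (eliminate →)
= (¬B ∨ E) ∧ (¬E ∨ B)   (double negation)
= (¬B ∧ ¬E) ∨ (¬B ∧ B) ∨ (E ∧ ¬E) ∨ (E ∧ B)   (distribute ∧ over ∨)
= (¬B ∧ ¬E) ∨ (E ∧ B)   (simplify)

(¬B ∧ ¬E) ∨ (E ∧ B)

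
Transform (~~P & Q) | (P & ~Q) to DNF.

(P & Q) | (P & ~Q)

(~~P & Q) | (P & ~Q)
= (P & Q) | (P & ~Q)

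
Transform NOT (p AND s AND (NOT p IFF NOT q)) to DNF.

NOT p OR NOT s OR (NOT q AND p)

NOT (p AND s AND (NOT p IFF NOT q))
≡ NOT (p AND s AND (NOT p IMPLIES NOT q) AND (NOT q IMPLIES NOT p))
≡ NOT (p AND s AND (NOT NOT p OR NOT q) AND (NOT q IMPLIES NOT p))
≡ NOT (p AND s AND (NOT NOT p OR NOT q) AND (NOT NOT q OR NOT p))
≡ NOT p OR NOT s OR NOT (NOT NOT p OR NOT q) OR NOT (NOT NOT q OR NOT p)
≡ NOT p OR NOT s OR (NOT NOT NOT p AND NOT NOT q) OR NOT (NOT NOT q OR NOT p)
≡ NOT p OR NOT s OR (NOT p AND NOT NOT q) OR NOT (NOT NOT q OR NOT p)
≡ NOT p OR NOT s OR (NOT p AND q) OR NOT (NOT NOT q OR NOT p)
≡ NOT p OR NOT s OR (NOT p AND q) OR (NOT NOT NOT q AND NOT NOT p)
≡ NOT p OR NOT s OR (NOT p AND q) OR (NOT q AND NOT NOT p)
≡ NOT p OR NOT s OR (NOT p AND q) OR (NOT q AND p)
≡ NOT p OR NOT s OR (NOT q AND p)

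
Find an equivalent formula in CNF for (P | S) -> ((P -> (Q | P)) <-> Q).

(P | S) -> ((P -> (Q | P)) <-> Q)
⇔ ~(P | S) | ((P -> (Q | P)) <-> Q)   [eliminate ->]
⇔ ~(P | S) | (((P -> (Q | P)) -> Q) & (Q -> (P -> (Q | P))))   [eliminate <->]
⇔ ~(P | S) | ((~(P -> (Q | P)) | Q) & (Q -> (P -> (Q | P))))   [eliminate ->]
⇔ ~(P | S) | ((~(~P | Q | P) | Q) & (Q -> (P -> (Q | P))))   [eliminate ->]
⇔ ~(P | S) | ((~(~P | Q | P) | Q) & (~Q | (P -> (Q | P))))   [eliminate ->]
⇔ ~(P | S) | ((~(~P | Q | P) | Q) & (~Q | ~P | Q | P))   [eliminate ->]
⇔ (~P & ~S) | ((~(~P | Q | P) | Q) & (~Q | ~P | Q | P))   [De Morgan]
⇔ (~P & ~S) | (((~~P & ~Q & ~P) | Q) & (~Q | ~P | Q | P))   [De Morgan]
⇔ (~P & ~S) | (((P & ~Q & ~P) | Q) & (~Q | ~P | Q | P))   [double negation]
⇔ (~P | P | Q) & (~P | ~Q | Q) & (~P | ~P | Q) & (~P | ~Q | ~P | Q | P) & (~S | P | Q) & (~S | ~Q | Q) & (~S | ~P | Q) & (~S | ~Q | ~P | Q | P)   [distribute | over &]
⇔ (~P | Q) & (~S | P | Q)   [simplify]

(~P | Q) & (~S | P | Q)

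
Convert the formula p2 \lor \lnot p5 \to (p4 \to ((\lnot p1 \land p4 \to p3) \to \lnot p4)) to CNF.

p2 \lor \lnot p5 \to (p4 \to ((\lnot p1 \land p4 \to p3) \to \lnot p4))
= \lnot (p2 \lor \lnot p5) \lor (p4 \to ((\lnot p1 \land p4 \to p3) \to \lnot p4))
= \lnot (p2 \lor \lnot p5) \lor \lnot p4 \lor ((\lnot p1 \land p4 \to p3) \to \lnot p4)
= \lnot (p2 \lor \lnot p5) \lor \lnot p4 \lor \lnot (\lnot p1 \land p4 \to p3) \lor \lnot p4
= \lnot (p2 \lor \lnot p5) \lor \lnot p4 \lor \lnot (\lnot (\lnot p1 \land p4) \lor p3) \lor \lnot p4
= \lnot p2 \land \lnot \lnot p5 \lor \lnot p4 \lor \lnot (\lnot (\lnot p1 \land p4) \lor p3) \lor \lnot p4
= \lnot p2 \land p5 \lor \lnot p4 \lor \lnot (\lnot (\lnot p1 \land p4) \lor p3) \lor \lnot p4
= \lnot p2 \land p5 \lor \lnot p4 \lor \lnot \lnot (\lnot p1 \land p4) \land \lnot p3 \lor \lnot p4
= \lnot p2 \land p5 \lor \lnot p4 \lor \lnot p1 \land p4 \land \lnot p3 \lor \lnot p4
= (\lnot p2 \lor \lnot p4 \lor \lnot p1 \lor \lnot p4) \land (\lnot p2 \lor \lnot p4 \lor p4 \lor \lnot p4) \land (\lnot p2 \lor \lnot p4 \lor \lnot p3 \lor \lnot p4) \land (p5 \lor \lnot p4 \lor \lnot p1 \lor \lnot p4) \land (p5 \lor \lnot p4 \lor p4 \lor \lnot p4) \land (p5 \lor \lnot p4 \lor \lnot p3 \lor \lnot p4)
= (\lnot p2 \lor \lnot p4 \lor \lnot p1) \land (\lnot p2 \lor \lnot p4 \lor \lnot p3) \land (p5 \lor \lnot p4 \lor \lnot p1) \land (p5 \lor \lnot p4 \lor \lnot p3)

(\lnot p2 \lor \lnot p4 \lor \lnot p1) \land (\lnot p2 \lor \lnot p4 \lor \lnot p3) \land (p5 \lor \lnot p4 \lor \lnot p1) \land (p5 \lor \lnot p4 \lor \lnot p3)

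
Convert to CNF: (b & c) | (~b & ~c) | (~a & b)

(b | ~c) & (c | ~b | ~a)

(b & c) | (~b & ~c) | (~a & b)
= (b | ~b | ~a) & (b | ~b | b) & (b | ~c | ~a) & (b | ~c | b) & (c | ~b | ~a) & (c | ~b | b) & (c | ~c | ~a) & (c | ~c | b)   — distribute | over &
= (b | ~c) & (c | ~b | ~a)   — simplify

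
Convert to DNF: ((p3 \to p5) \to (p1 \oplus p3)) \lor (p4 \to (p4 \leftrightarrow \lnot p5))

((p3 \to p5) \to (p1 \oplus p3)) \lor (p4 \to (p4 \leftrightarrow \lnot p5))
≡ \lnot (p3 \to p5) \lor (p1 \oplus p3) \lor (p4 \to (p4 \leftrightarrow \lnot p5))   — eliminate \to
≡ \lnot (\lnot p3 \lor p5) \lor (p1 \oplus p3) \lor (p4 \to (p4 \leftrightarrow \lnot p5))   — eliminate \to
≡ \lnot (\lnot p3 \lor p5) \lor (p1 \land \lnot p3) \lor (\lnot p1 \land p3) \lor (p4 \to (p4 \leftrightarrow \lnot p5))   — expand \oplus
≡ \lnot (\lnot p3 \lor p5) \lor (p1 \land \lnot p3) \lor (\lnot p1 \land p3) \lor \lnot p4 \lor (p4 \leftrightarrow \lnot p5)   — eliminate \to
≡ \lnot (\lnot p3 \lor p5) \lor (p1 \land \lnot p3) \lor (\lnot p1 \land p3) \lor \lnot p4 \lor ((p4 \to \lnot p5) \land (\lnot p5 \to p4))   — eliminate \leftrightarrow
≡ \lnot (\lnot p3 \lor p5) \lor (p1 \land \lnot p3) \lor (\lnot p1 \land p3) \lor \lnot p4 \lor ((\lnot p4 \lor \lnot p5) \land (\lnot p5 \to p4))   — eliminate \to
≡ \lnot (\lnot p3 \lor p5) \lor (p1 \land \lnot p3) \lor (\lnot p1 \land p3) \lor \lnot p4 \lor ((\lnot p4 \lor \lnot p5) \land (\lnot \lnot p5 \lor p4))   — eliminate \to
≡ (\lnot \lnot p3 \land \lnot p5) \lor (p1 \land \lnot p3) \lor (\lnot p1 \land p3) \lor \lnot p4 \lor ((\lnot p4 \lor \lnot p5) \land (\lnot \lnot p5 \lor p4))   — De Morgan
≡ (p3 \land \lnot p5) \lor (p1 \land \lnot p3) \lor (\lnot p1 \land p3) \lor \lnot p4 \lor ((\lnot p4 \lor \lnot p5) \land (\lnot \lnot p5 \lor p4))   — double negation
≡ (p3 \land \lnot p5) \lor (p1 \land \lnot p3) \lor (\lnot p1 \land p3) \lor \lnot p4 \lor ((\lnot p4 \lor \lnot p5) \land (p5 \lor p4))   — double negation
≡ (p3 \land \lnot p5) \lor (p1 \land \lnot p3) \lor (\lnot p1 \land p3) \lor \lnot p4 \lor (\lnot p4 \land p5) \lor (\lnot p4 \land p4) \lor (\lnot p5 \land p5) \lor (\lnot p5 \land p4)   — distribute \land over \lor
≡ (p3 \land \lnot p5) \lor (p1 \land \lnot p3) \lor (\lnot p1 \land p3) \lor \lnot p4 \lor (\lnot p5 \land p4)   — simplify

(p3 \land \lnot p5) \lor (p1 \land \lnot p3) \lor (\lnot p1 \land p3) \lor \lnot p4 \lor (\lnot p5 \land p4)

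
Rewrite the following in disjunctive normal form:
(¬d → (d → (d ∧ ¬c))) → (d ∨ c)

d ∨ c

(¬d → (d → (d ∧ ¬c))) → (d ∨ c)
= ¬(¬d → (d → (d ∧ ¬c))) ∨ d ∨ c   — eliminate →
= ¬(¬¬d ∨ (d → (d ∧ ¬c))) ∨ d ∨ c   — eliminate →
= ¬(¬¬d ∨ ¬d ∨ (d ∧ ¬c)) ∨ d ∨ c   — eliminate →
= (¬¬¬d ∧ ¬¬d ∧ ¬(d ∧ ¬c)) ∨ d ∨ c   — De Morgan
= (¬d ∧ ¬¬d ∧ ¬(d ∧ ¬c)) ∨ d ∨ c   — double negation
= (¬d ∧ d ∧ ¬(d ∧ ¬c)) ∨ d ∨ c   — double negation
= (¬d ∧ d ∧ (¬d ∨ ¬¬c)) ∨ d ∨ c   — De Morgan
= (¬d ∧ d ∧ (¬d ∨ c)) ∨ d ∨ c   — double negation
= (¬d ∧ d ∧ ¬d) ∨ (¬d ∧ d ∧ c) ∨ d ∨ c   — distribute ∧ over ∨
= d ∨ c   — simplify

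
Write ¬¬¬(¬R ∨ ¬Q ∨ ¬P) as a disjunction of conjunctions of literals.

¬¬¬(¬R ∨ ¬Q ∨ ¬P)
⇔ ¬(¬R ∨ ¬Q ∨ ¬P)   [double negation]
⇔ ¬¬R ∧ ¬¬Q ∧ ¬¬P   [De Morgan]
⇔ R ∧ ¬¬Q ∧ ¬¬P   [double negation]
⇔ R ∧ Q ∧ ¬¬P   [double negation]
⇔ R ∧ Q ∧ P   [double negation]

R ∧ Q ∧ P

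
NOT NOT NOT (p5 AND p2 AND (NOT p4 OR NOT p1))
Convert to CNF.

NOT NOT NOT (p5 AND p2 AND (NOT p4 OR NOT p1))
≡ NOT (p5 AND p2 AND (NOT p4 OR NOT p1))   [double negation]
≡ NOT p5 OR NOT p2 OR NOT (NOT p4 OR NOT p1)   [De Morgan]
≡ NOT p5 OR NOT p2 OR (NOT NOT p4 AND NOT NOT p1)   [De Morgan]
≡ NOT p5 OR NOT p2 OR (p4 AND NOT NOT p1)   [double negation]
≡ NOT p5 OR NOT p2 OR (p4 AND p1)   [double negation]
≡ (NOT p5 OR NOT p2 OR p4) AND (NOT p5 OR NOT p2 OR p1)   [distribute OR over AND]

(NOT p5 OR NOT p2 OR p4) AND (NOT p5 OR NOT p2 OR p1)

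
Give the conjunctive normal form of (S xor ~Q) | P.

(S xor ~Q) | P
≡ ((S | ~Q) & ~(S & ~Q)) | P   — expand xor
≡ ((S | ~Q) & (~S | ~~Q)) | P   — De Morgan
≡ ((S | ~Q) & (~S | Q)) | P   — double negation
≡ (S | ~Q | P) & (~S | Q | P)   — distribute | over &

(S | ~Q | P) & (~S | Q | P)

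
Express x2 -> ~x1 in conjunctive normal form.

~x2 | ~x1

x2 -> ~x1
≡ ~x2 | ~x1   [eliminate ->]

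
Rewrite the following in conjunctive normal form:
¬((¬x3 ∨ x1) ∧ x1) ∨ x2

¬((¬x3 ∨ x1) ∧ x1) ∨ x2
= ¬(¬x3 ∨ x1) ∨ ¬x1 ∨ x2   (De Morgan)
= (¬¬x3 ∧ ¬x1) ∨ ¬x1 ∨ x2   (De Morgan)
= (x3 ∧ ¬x1) ∨ ¬x1 ∨ x2   (double negation)
= (x3 ∨ ¬x1 ∨ x2) ∧ (¬x1 ∨ ¬x1 ∨ x2)   (distribute ∨ over ∧)
= ¬x1 ∨ x2   (simplify)

¬x1 ∨ x2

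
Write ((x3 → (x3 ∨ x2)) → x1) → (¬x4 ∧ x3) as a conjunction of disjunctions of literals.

((x3 → (x3 ∨ x2)) → x1) → (¬x4 ∧ x3)
= ¬((x3 → (x3 ∨ x2)) → x1) ∨ (¬x4 ∧ x3)   (eliminate →)
= ¬(¬(x3 → (x3 ∨ x2)) ∨ x1) ∨ (¬x4 ∧ x3)   (eliminate →)
= ¬(¬(¬x3 ∨ x3 ∨ x2) ∨ x1) ∨ (¬x4 ∧ x3)   (eliminate →)
= (¬¬(¬x3 ∨ x3 ∨ x2) ∧ ¬x1) ∨ (¬x4 ∧ x3)   (De Morgan)
= ((¬x3 ∨ x3 ∨ x2) ∧ ¬x1) ∨ (¬x4 ∧ x3)   (double negation)
= (¬x3 ∨ x3 ∨ x2 ∨ ¬x4) ∧ (¬x3 ∨ x3 ∨ x2 ∨ x3) ∧ (¬x1 ∨ ¬x4) ∧ (¬x1 ∨ x3)   (distribute ∨ over ∧)
= (¬x1 ∨ ¬x4) ∧ (¬x1 ∨ x3)   (simplify)

(¬x1 ∨ ¬x4) ∧ (¬x1 ∨ x3)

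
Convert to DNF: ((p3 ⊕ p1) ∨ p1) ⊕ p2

(p3 ∧ ¬p1 ∧ ¬p2) ∨ (p1 ∧ ¬p2) ∨ (¬p3 ∧ ¬p1 ∧ p2)

((p3 ⊕ p1) ∨ p1) ⊕ p2
= (((p3 ⊕ p1) ∨ p1) ∧ ¬p2) ∨ (¬((p3 ⊕ p1) ∨ p1) ∧ p2)   [expand ⊕]
= (((p3 ∧ ¬p1) ∨ (¬p3 ∧ p1) ∨ p1) ∧ ¬p2) ∨ (¬((p3 ⊕ p1) ∨ p1) ∧ p2)   [expand ⊕]
= (((p3 ∧ ¬p1) ∨ (¬p3 ∧ p1) ∨ p1) ∧ ¬p2) ∨ (¬((p3 ∧ ¬p1) ∨ (¬p3 ∧ p1) ∨ p1) ∧ p2)   [expand ⊕]
= (((p3 ∧ ¬p1) ∨ (¬p3 ∧ p1) ∨ p1) ∧ ¬p2) ∨ (¬(p3 ∧ ¬p1) ∧ ¬(¬p3 ∧ p1) ∧ ¬p1 ∧ p2)   [De Morgan]
= (((p3 ∧ ¬p1) ∨ (¬p3 ∧ p1) ∨ p1) ∧ ¬p2) ∨ ((¬p3 ∨ ¬¬p1) ∧ ¬(¬p3 ∧ p1) ∧ ¬p1 ∧ p2)   [De Morgan]
= (((p3 ∧ ¬p1) ∨ (¬p3 ∧ p1) ∨ p1) ∧ ¬p2) ∨ ((¬p3 ∨ p1) ∧ ¬(¬p3 ∧ p1) ∧ ¬p1 ∧ p2)   [double negation]
= (((p3 ∧ ¬p1) ∨ (¬p3 ∧ p1) ∨ p1) ∧ ¬p2) ∨ ((¬p3 ∨ p1) ∧ (¬¬p3 ∨ ¬p1) ∧ ¬p1 ∧ p2)   [De Morgan]
= (((p3 ∧ ¬p1) ∨ (¬p3 ∧ p1) ∨ p1) ∧ ¬p2) ∨ ((¬p3 ∨ p1) ∧ (p3 ∨ ¬p1) ∧ ¬p1 ∧ p2)   [double negation]
= (p3 ∧ ¬p1 ∧ ¬p2) ∨ (¬p3 ∧ p1 ∧ ¬p2) ∨ (p1 ∧ ¬p2) ∨ (¬p3 ∧ p3 ∧ ¬p1 ∧ p2) ∨ (¬p3 ∧ ¬p1 ∧ ¬p1 ∧ p2) ∨ (p1 ∧ p3 ∧ ¬p1 ∧ p2) ∨ (p1 ∧ ¬p1 ∧ ¬p1 ∧ p2)   [distribute ∧ over ∨]
= (p3 ∧ ¬p1 ∧ ¬p2) ∨ (p1 ∧ ¬p2) ∨ (¬p3 ∧ ¬p1 ∧ p2)   [simplify]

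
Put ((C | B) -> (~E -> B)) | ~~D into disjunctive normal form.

(~C & ~B) | E | B | D

((C | B) -> (~E -> B)) | ~~D
⇔ ~(C | B) | (~E -> B) | ~~D   [eliminate ->]
⇔ ~(C | B) | ~~E | B | ~~D   [eliminate ->]
⇔ (~C & ~B) | ~~E | B | ~~D   [De Morgan]
⇔ (~C & ~B) | E | B | ~~D   [double negation]
⇔ (~C & ~B) | E | B | D   [double negation]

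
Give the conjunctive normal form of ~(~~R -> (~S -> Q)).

~(~~R -> (~S -> Q))
= ~(~~~R | (~S -> Q))
= ~(~~~R | ~~S | Q)
= ~~~~R & ~~~S & ~Q
= ~~R & ~~~S & ~Q
= R & ~~~S & ~Q
= R & ~S & ~Q

R & ~S & ~Q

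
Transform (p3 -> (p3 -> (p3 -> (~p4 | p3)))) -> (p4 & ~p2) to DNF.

p4 & ~p2

(p3 -> (p3 -> (p3 -> (~p4 | p3)))) -> (p4 & ~p2)
≡ ~(p3 -> (p3 -> (p3 -> (~p4 | p3)))) | (p4 & ~p2)   [eliminate ->]
≡ ~(~p3 | (p3 -> (p3 -> (~p4 | p3)))) | (p4 & ~p2)   [eliminate ->]
≡ ~(~p3 | ~p3 | (p3 -> (~p4 | p3))) | (p4 & ~p2)   [eliminate ->]
≡ ~(~p3 | ~p3 | ~p3 | ~p4 | p3) | (p4 & ~p2)   [eliminate ->]
≡ (~~p3 & ~~p3 & ~~p3 & ~~p4 & ~p3) | (p4 & ~p2)   [De Morgan]
≡ (p3 & ~~p3 & ~~p3 & ~~p4 & ~p3) | (p4 & ~p2)   [double negation]
≡ (p3 & p3 & ~~p3 & ~~p4 & ~p3) | (p4 & ~p2)   [double negation]
≡ (p3 & p3 & p3 & ~~p4 & ~p3) | (p4 & ~p2)   [double negation]
≡ (p3 & p3 & p3 & p4 & ~p3) | (p4 & ~p2)   [double negation]
≡ p4 & ~p2   [simplify]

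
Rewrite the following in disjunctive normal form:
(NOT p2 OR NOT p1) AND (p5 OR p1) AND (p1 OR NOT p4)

(NOT p2 AND p5 AND NOT p4) OR (NOT p2 AND p1) OR (NOT p1 AND p5 AND NOT p4)

(NOT p2 OR NOT p1) AND (p5 OR p1) AND (p1 OR NOT p4)
⇔ (NOT p2 AND p5 AND p1) OR (NOT p2 AND p5 AND NOT p4) OR (NOT p2 AND p1 AND p1) OR (NOT p2 AND p1 AND NOT p4) OR (NOT p1 AND p5 AND p1) OR (NOT p1 AND p5 AND NOT p4) OR (NOT p1 AND p1 AND p1) OR (NOT p1 AND p1 AND NOT p4)   [distribute AND over OR]
⇔ (NOT p2 AND p5 AND NOT p4) OR (NOT p2 AND p1) OR (NOT p1 AND p5 AND NOT p4)   [simplify]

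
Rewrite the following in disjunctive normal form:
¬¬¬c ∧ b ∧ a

¬¬¬c ∧ b ∧ a
≡ ¬c ∧ b ∧ a   [double negation]

¬c ∧ b ∧ a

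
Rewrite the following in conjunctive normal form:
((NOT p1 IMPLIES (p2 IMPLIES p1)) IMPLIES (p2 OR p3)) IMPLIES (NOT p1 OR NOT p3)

((NOT p1 IMPLIES (p2 IMPLIES p1)) IMPLIES (p2 OR p3)) IMPLIES (NOT p1 OR NOT p3)
≡ NOT ((NOT p1 IMPLIES (p2 IMPLIES p1)) IMPLIES (p2 OR p3)) OR NOT p1 OR NOT p3
≡ NOT (NOT (NOT p1 IMPLIES (p2 IMPLIES p1)) OR p2 OR p3) OR NOT p1 OR NOT p3
≡ NOT (NOT (NOT NOT p1 OR (p2 IMPLIES p1)) OR p2 OR p3) OR NOT p1 OR NOT p3
≡ NOT (NOT (NOT NOT p1 OR NOT p2 OR p1) OR p2 OR p3) OR NOT p1 OR NOT p3
≡ (NOT NOT (NOT NOT p1 OR NOT p2 OR p1) AND NOT p2 AND NOT p3) OR NOT p1 OR NOT p3
≡ ((NOT NOT p1 OR NOT p2 OR p1) AND NOT p2 AND NOT p3) OR NOT p1 OR NOT p3
≡ ((p1 OR NOT p2 OR p1) AND NOT p2 AND NOT p3) OR NOT p1 OR NOT p3
≡ (p1 OR NOT p2 OR p1 OR NOT p1 OR NOT p3) AND (NOT p2 OR NOT p1 OR NOT p3) AND (NOT p3 OR NOT p1 OR NOT p3)
≡ NOT p3 OR NOT p1

NOT p3 OR NOT p1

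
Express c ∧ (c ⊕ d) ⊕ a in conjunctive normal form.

(c ∨ a) ∧ (¬c ∨ ¬d ∨ a) ∧ (¬c ∨ d ∨ ¬a)

c ∧ (c ⊕ d) ⊕ a
⇔ (c ∧ (c ⊕ d) ∨ a) ∧ ¬(c ∧ (c ⊕ d) ∧ a)   — expand ⊕
⇔ (c ∧ (c ∨ d) ∧ ¬(c ∧ d) ∨ a) ∧ ¬(c ∧ (c ⊕ d) ∧ a)   — expand ⊕
⇔ (c ∧ (c ∨ d) ∧ ¬(c ∧ d) ∨ a) ∧ ¬(c ∧ (c ∨ d) ∧ ¬(c ∧ d) ∧ a)   — expand ⊕
⇔ (c ∧ (c ∨ d) ∧ (¬c ∨ ¬d) ∨ a) ∧ ¬(c ∧ (c ∨ d) ∧ ¬(c ∧ d) ∧ a)   — De Morgan
⇔ (c ∧ (c ∨ d) ∧ (¬c ∨ ¬d) ∨ a) ∧ (¬c ∨ ¬(c ∨ d) ∨ ¬¬(c ∧ d) ∨ ¬a)   — De Morgan
⇔ (c ∧ (c ∨ d) ∧ (¬c ∨ ¬d) ∨ a) ∧ (¬c ∨ ¬c ∧ ¬d ∨ ¬¬(c ∧ d) ∨ ¬a)   — De Morgan
⇔ (c ∧ (c ∨ d) ∧ (¬c ∨ ¬d) ∨ a) ∧ (¬c ∨ ¬c ∧ ¬d ∨ c ∧ d ∨ ¬a)   — double negation
⇔ (c ∨ a) ∧ (c ∨ d ∨ a) ∧ (¬c ∨ ¬d ∨ a) ∧ (¬c ∨ ¬c ∨ c ∨ ¬a) ∧ (¬c ∨ ¬c ∨ d ∨ ¬a) ∧ (¬c ∨ ¬d ∨ c ∨ ¬a) ∧ (¬c ∨ ¬d ∨ d ∨ ¬a)   — distribute ∨ over ∧
⇔ (c ∨ a) ∧ (¬c ∨ ¬d ∨ a) ∧ (¬c ∨ d ∨ ¬a)   — simplify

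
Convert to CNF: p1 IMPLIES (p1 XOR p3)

NOT p1 OR NOT p3

p1 IMPLIES (p1 XOR p3)
⇔ NOT p1 OR (p1 XOR p3)   [eliminate IMPLIES]
⇔ NOT p1 OR ((p1 OR p3) AND NOT (p1 AND p3))   [expand XOR]
⇔ NOT p1 OR ((p1 OR p3) AND (NOT p1 OR NOT p3))   [De Morgan]
⇔ (NOT p1 OR p1 OR p3) AND (NOT p1 OR NOT p1 OR NOT p3)   [distribute OR over AND]
⇔ NOT p1 OR NOT p3   [simplify]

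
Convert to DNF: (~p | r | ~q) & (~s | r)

(~p | r | ~q) & (~s | r)
≡ (~p & ~s) | (~p & r) | (r & ~s) | (r & r) | (~q & ~s) | (~q & r)   [distribute & over |]
≡ (~p & ~s) | r | (~q & ~s)   [simplify]

(~p & ~s) | r | (~q & ~s)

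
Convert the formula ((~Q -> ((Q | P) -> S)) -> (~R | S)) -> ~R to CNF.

((~Q -> ((Q | P) -> S)) -> (~R | S)) -> ~R
≡ ~((~Q -> ((Q | P) -> S)) -> (~R | S)) | ~R   [eliminate ->]
≡ ~(~(~Q -> ((Q | P) -> S)) | ~R | S) | ~R   [eliminate ->]
≡ ~(~(~~Q | ((Q | P) -> S)) | ~R | S) | ~R   [eliminate ->]
≡ ~(~(~~Q | ~(Q | P) | S) | ~R | S) | ~R   [eliminate ->]
≡ (~~(~~Q | ~(Q | P) | S) & ~~R & ~S) | ~R   [De Morgan]
≡ ((~~Q | ~(Q | P) | S) & ~~R & ~S) | ~R   [double negation]
≡ ((Q | ~(Q | P) | S) & ~~R & ~S) | ~R   [double negation]
≡ ((Q | (~Q & ~P) | S) & ~~R & ~S) | ~R   [De Morgan]
≡ ((Q | (~Q & ~P) | S) & R & ~S) | ~R   [double negation]
≡ (Q | ~Q | S | ~R) & (Q | ~P | S | ~R) & (R | ~R) & (~S | ~R)   [distribute | over &]
≡ (Q | ~P | S | ~R) & (~S | ~R)   [simplify]

(Q | ~P | S | ~R) & (~S | ~R)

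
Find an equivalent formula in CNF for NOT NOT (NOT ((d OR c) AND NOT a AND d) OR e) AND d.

NOT NOT (NOT ((d OR c) AND NOT a AND d) OR e) AND d
≡ (NOT ((d OR c) AND NOT a AND d) OR e) AND d   — double negation
≡ (NOT (d OR c) OR NOT NOT a OR NOT d OR e) AND d   — De Morgan
≡ ((NOT d AND NOT c) OR NOT NOT a OR NOT d OR e) AND d   — De Morgan
≡ ((NOT d AND NOT c) OR a OR NOT d OR e) AND d   — double negation
≡ (NOT d OR a OR NOT d OR e) AND (NOT c OR a OR NOT d OR e) AND d   — distribute OR over AND
≡ (NOT d OR a OR e) AND d   — simplify

(NOT d OR a OR e) AND d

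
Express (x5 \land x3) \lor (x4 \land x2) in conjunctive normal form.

(x5 \land x3) \lor (x4 \land x2)
≡ (x5 \lor x4) \land (x5 \lor x2) \land (x3 \lor x4) \land (x3 \lor x2)   (distribute \lor over \land)

(x5 \lor x4) \land (x5 \lor x2) \land (x3 \lor x4) \land (x3 \lor x2)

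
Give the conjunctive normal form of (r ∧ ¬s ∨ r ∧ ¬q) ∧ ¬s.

(r ∧ ¬s ∨ r ∧ ¬q) ∧ ¬s
≡ (r ∨ r) ∧ (r ∨ ¬q) ∧ (¬s ∨ r) ∧ (¬s ∨ ¬q) ∧ ¬s   [distribute ∨ over ∧]
≡ r ∧ ¬s   [simplify]

r ∧ ¬s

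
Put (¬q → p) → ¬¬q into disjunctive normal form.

(¬q → p) → ¬¬q
≡ ¬(¬q → p) ∨ ¬¬q   [eliminate →]
≡ ¬(¬¬q ∨ p) ∨ ¬¬q   [eliminate →]
≡ (¬¬¬q ∧ ¬p) ∨ ¬¬q   [De Morgan]
≡ (¬q ∧ ¬p) ∨ ¬¬q   [double negation]
≡ (¬q ∧ ¬p) ∨ q   [double negation]

(¬q ∧ ¬p) ∨ q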